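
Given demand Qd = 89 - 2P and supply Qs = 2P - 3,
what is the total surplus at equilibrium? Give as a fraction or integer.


Find equilibrium: 89 - 2P = 2P - 3
89 + 3 = 4P
P* = 92/4 = 23
Q* = 2*23 - 3 = 43
Inverse demand: P = 89/2 - Q/2, so P_max = 89/2
Inverse supply: P = 3/2 + Q/2, so P_min = 3/2
CS = (1/2) * 43 * (89/2 - 23) = 1849/4
PS = (1/2) * 43 * (23 - 3/2) = 1849/4
TS = CS + PS = 1849/4 + 1849/4 = 1849/2

1849/2


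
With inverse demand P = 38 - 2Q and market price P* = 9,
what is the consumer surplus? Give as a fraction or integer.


Maximum willingness to pay (at Q=0): P_max = 38
Quantity demanded at P* = 9:
Q* = (38 - 9)/2 = 29/2
CS = (1/2) * Q* * (P_max - P*)
CS = (1/2) * 29/2 * (38 - 9)
CS = (1/2) * 29/2 * 29 = 841/4

841/4


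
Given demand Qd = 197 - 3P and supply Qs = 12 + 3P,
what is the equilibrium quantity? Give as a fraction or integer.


First find equilibrium price:
197 - 3P = 12 + 3P
P* = 185/6 = 185/6
Then substitute into demand:
Q* = 197 - 3 * 185/6 = 209/2

209/2


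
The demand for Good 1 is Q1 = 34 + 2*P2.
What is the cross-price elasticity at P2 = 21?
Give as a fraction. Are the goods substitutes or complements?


dQ1/dP2 = 2
At P2 = 21: Q1 = 34 + 2*21 = 76
Exy = (dQ1/dP2)(P2/Q1) = 2 * 21 / 76 = 21/38
Since Exy > 0, the goods are substitutes.

21/38 (substitutes)


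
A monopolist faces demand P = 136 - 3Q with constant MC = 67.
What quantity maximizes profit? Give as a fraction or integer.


TR = P*Q = (136 - 3Q)Q = 136Q - 3Q^2
MR = dTR/dQ = 136 - 6Q
Set MR = MC:
136 - 6Q = 67
69 = 6Q
Q* = 69/6 = 23/2

23/2


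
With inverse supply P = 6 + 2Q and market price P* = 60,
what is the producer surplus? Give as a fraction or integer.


Minimum supply price (at Q=0): P_min = 6
Quantity supplied at P* = 60:
Q* = (60 - 6)/2 = 27
PS = (1/2) * Q* * (P* - P_min)
PS = (1/2) * 27 * (60 - 6)
PS = (1/2) * 27 * 54 = 729

729


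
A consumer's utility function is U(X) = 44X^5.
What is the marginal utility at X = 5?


MU = dU/dX = 44*5*X^(5-1)
MU = 220*X^4
At X = 5:
MU = 220 * 5^4
MU = 220 * 625 = 137500

137500


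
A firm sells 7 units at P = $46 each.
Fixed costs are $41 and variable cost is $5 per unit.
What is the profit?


Total Revenue = P * Q = 46 * 7 = $322
Total Cost = FC + VC*Q = 41 + 5*7 = $76
Profit = TR - TC = 322 - 76 = $246

$246


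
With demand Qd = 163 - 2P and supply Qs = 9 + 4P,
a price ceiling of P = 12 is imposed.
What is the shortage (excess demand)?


At P = 12:
Qd = 163 - 2*12 = 139
Qs = 9 + 4*12 = 57
Shortage = Qd - Qs = 139 - 57 = 82

82


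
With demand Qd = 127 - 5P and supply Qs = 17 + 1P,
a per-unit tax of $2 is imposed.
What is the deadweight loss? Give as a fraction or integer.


Pre-tax equilibrium quantity: Q* = 106/3
Post-tax equilibrium quantity: Q_tax = 101/3
Reduction in quantity: Q* - Q_tax = 5/3
DWL = (1/2) * tax * (Q* - Q_tax)
DWL = (1/2) * 2 * 5/3 = 5/3

5/3


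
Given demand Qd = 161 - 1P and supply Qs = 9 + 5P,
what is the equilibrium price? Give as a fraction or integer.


At equilibrium, Qd = Qs.
161 - 1P = 9 + 5P
161 - 9 = 1P + 5P
152 = 6P
P* = 152/6 = 76/3

76/3


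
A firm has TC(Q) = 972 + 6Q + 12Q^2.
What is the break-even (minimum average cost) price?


AC(Q) = 972/Q + 6 + 12Q
To minimize: dAC/dQ = -972/Q^2 + 12 = 0
Q^2 = 972/12 = 81
Q* = 9
Min AC = 972/9 + 6 + 12*9
Min AC = 108 + 6 + 108 = 222

222


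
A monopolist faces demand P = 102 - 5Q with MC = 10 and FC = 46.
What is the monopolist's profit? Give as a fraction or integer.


MR = MC: 102 - 10Q = 10
Q* = 46/5
P* = 102 - 5*46/5 = 56
Profit = (P* - MC)*Q* - FC
= (56 - 10)*46/5 - 46
= 46*46/5 - 46
= 2116/5 - 46 = 1886/5

1886/5


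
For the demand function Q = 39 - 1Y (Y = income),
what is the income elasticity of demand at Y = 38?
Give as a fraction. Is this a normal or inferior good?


dQ/dY = -1
At Y = 38: Q = 39 - 1*38 = 1
Ey = (dQ/dY)(Y/Q) = -1 * 38 / 1 = -38
Since Ey < 0, this is a inferior good.

-38 (inferior good)


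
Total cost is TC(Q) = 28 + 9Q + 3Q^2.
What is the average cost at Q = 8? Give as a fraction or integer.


TC(8) = 28 + 9*8 + 3*8^2
TC(8) = 28 + 72 + 192 = 292
AC = TC/Q = 292/8 = 73/2

73/2


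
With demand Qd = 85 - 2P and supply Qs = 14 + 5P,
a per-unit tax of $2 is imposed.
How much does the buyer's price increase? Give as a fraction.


With a per-unit tax, the buyer's price increase depends on relative slopes.
Supply slope: d = 5, Demand slope: b = 2
Buyer's price increase = d * tax / (b + d)
= 5 * 2 / (2 + 5)
= 10 / 7 = 10/7

10/7


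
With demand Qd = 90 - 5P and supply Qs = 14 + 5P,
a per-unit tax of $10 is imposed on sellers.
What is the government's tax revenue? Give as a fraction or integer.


With tax on sellers, new supply: Qs' = 14 + 5(P - 10)
= 5P - 36
New equilibrium quantity:
Q_new = 27
Tax revenue = tax * Q_new = 10 * 27 = 270

270


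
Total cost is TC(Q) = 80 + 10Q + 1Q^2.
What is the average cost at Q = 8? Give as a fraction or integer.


TC(8) = 80 + 10*8 + 1*8^2
TC(8) = 80 + 80 + 64 = 224
AC = TC/Q = 224/8 = 28

28


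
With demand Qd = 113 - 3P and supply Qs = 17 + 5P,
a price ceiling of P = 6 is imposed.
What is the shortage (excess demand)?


At P = 6:
Qd = 113 - 3*6 = 95
Qs = 17 + 5*6 = 47
Shortage = Qd - Qs = 95 - 47 = 48

48


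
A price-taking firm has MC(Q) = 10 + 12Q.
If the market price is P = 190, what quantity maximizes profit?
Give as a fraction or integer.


In perfect competition, profit is maximized where P = MC.
190 = 10 + 12Q
180 = 12Q
Q* = 180/12 = 15

15


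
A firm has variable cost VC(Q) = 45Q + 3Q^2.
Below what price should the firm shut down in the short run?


AVC(Q) = VC(Q)/Q = 45 + 3Q
AVC is increasing in Q, so minimum AVC is at Q -> 0+.
Min AVC = 45
The firm should shut down if P < 45.

45


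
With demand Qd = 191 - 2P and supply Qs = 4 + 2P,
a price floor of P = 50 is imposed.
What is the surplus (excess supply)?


At P = 50:
Qd = 191 - 2*50 = 91
Qs = 4 + 2*50 = 104
Surplus = Qs - Qd = 104 - 91 = 13

13


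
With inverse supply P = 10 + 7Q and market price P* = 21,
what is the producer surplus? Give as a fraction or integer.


Minimum supply price (at Q=0): P_min = 10
Quantity supplied at P* = 21:
Q* = (21 - 10)/7 = 11/7
PS = (1/2) * Q* * (P* - P_min)
PS = (1/2) * 11/7 * (21 - 10)
PS = (1/2) * 11/7 * 11 = 121/14

121/14


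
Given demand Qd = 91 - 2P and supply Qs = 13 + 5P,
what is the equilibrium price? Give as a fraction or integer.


At equilibrium, Qd = Qs.
91 - 2P = 13 + 5P
91 - 13 = 2P + 5P
78 = 7P
P* = 78/7 = 78/7

78/7


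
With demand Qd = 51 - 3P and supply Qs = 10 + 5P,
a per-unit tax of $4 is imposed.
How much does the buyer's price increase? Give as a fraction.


With a per-unit tax, the buyer's price increase depends on relative slopes.
Supply slope: d = 5, Demand slope: b = 3
Buyer's price increase = d * tax / (b + d)
= 5 * 4 / (3 + 5)
= 20 / 8 = 5/2

5/2


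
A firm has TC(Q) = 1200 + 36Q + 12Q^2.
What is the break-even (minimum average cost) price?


AC(Q) = 1200/Q + 36 + 12Q
To minimize: dAC/dQ = -1200/Q^2 + 12 = 0
Q^2 = 1200/12 = 100
Q* = 10
Min AC = 1200/10 + 36 + 12*10
Min AC = 120 + 36 + 120 = 276

276


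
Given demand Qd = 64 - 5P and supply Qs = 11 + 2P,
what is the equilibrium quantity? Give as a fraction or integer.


First find equilibrium price:
64 - 5P = 11 + 2P
P* = 53/7 = 53/7
Then substitute into demand:
Q* = 64 - 5 * 53/7 = 183/7

183/7


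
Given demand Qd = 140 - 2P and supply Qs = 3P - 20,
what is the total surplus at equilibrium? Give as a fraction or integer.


Find equilibrium: 140 - 2P = 3P - 20
140 + 20 = 5P
P* = 160/5 = 32
Q* = 3*32 - 20 = 76
Inverse demand: P = 70 - Q/2, so P_max = 70
Inverse supply: P = 20/3 + Q/3, so P_min = 20/3
CS = (1/2) * 76 * (70 - 32) = 1444
PS = (1/2) * 76 * (32 - 20/3) = 2888/3
TS = CS + PS = 1444 + 2888/3 = 7220/3

7220/3


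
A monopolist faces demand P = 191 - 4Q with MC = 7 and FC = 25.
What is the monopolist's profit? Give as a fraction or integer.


MR = MC: 191 - 8Q = 7
Q* = 23
P* = 191 - 4*23 = 99
Profit = (P* - MC)*Q* - FC
= (99 - 7)*23 - 25
= 92*23 - 25
= 2116 - 25 = 2091

2091


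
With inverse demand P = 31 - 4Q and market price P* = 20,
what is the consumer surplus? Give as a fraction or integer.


Maximum willingness to pay (at Q=0): P_max = 31
Quantity demanded at P* = 20:
Q* = (31 - 20)/4 = 11/4
CS = (1/2) * Q* * (P_max - P*)
CS = (1/2) * 11/4 * (31 - 20)
CS = (1/2) * 11/4 * 11 = 121/8

121/8


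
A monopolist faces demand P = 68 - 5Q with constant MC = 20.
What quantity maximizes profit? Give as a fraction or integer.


TR = P*Q = (68 - 5Q)Q = 68Q - 5Q^2
MR = dTR/dQ = 68 - 10Q
Set MR = MC:
68 - 10Q = 20
48 = 10Q
Q* = 48/10 = 24/5

24/5


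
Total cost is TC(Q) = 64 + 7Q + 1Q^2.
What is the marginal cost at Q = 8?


MC = dTC/dQ = 7 + 2*1*Q
At Q = 8:
MC = 7 + 2*8
MC = 7 + 16 = 23

23


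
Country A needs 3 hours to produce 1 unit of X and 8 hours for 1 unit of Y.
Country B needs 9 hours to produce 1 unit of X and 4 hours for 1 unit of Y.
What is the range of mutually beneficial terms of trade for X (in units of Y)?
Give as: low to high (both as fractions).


Opportunity cost of X for Country A = hours_X / hours_Y = 3/8 = 3/8 units of Y
Opportunity cost of X for Country B = hours_X / hours_Y = 9/4 = 9/4 units of Y
Terms of trade must be between the two opportunity costs.
Range: 3/8 to 9/4

3/8 to 9/4


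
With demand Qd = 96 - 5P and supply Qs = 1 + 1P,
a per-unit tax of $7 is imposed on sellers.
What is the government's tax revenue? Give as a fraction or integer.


With tax on sellers, new supply: Qs' = 1 + 1(P - 7)
= 1P - 6
New equilibrium quantity:
Q_new = 11
Tax revenue = tax * Q_new = 7 * 11 = 77

77


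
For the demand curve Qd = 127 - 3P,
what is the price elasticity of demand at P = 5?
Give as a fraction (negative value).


dQ/dP = -3
At P = 5: Q = 127 - 3*5 = 112
E = (dQ/dP)(P/Q) = (-3)(5/112) = -15/112

-15/112


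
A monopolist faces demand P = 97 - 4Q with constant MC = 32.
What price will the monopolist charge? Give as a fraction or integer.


MR = 97 - 8Q
Set MR = MC: 97 - 8Q = 32
Q* = 65/8
Substitute into demand:
P* = 97 - 4*65/8 = 129/2

129/2


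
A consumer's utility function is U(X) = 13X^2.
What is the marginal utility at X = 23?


MU = dU/dX = 13*2*X^(2-1)
MU = 26*X^1
At X = 23:
MU = 26 * 23^1
MU = 26 * 23 = 598

598


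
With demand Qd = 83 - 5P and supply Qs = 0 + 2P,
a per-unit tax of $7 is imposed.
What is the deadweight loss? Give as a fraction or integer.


Pre-tax equilibrium quantity: Q* = 166/7
Post-tax equilibrium quantity: Q_tax = 96/7
Reduction in quantity: Q* - Q_tax = 10
DWL = (1/2) * tax * (Q* - Q_tax)
DWL = (1/2) * 7 * 10 = 35

35


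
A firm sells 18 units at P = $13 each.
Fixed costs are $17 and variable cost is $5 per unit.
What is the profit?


Total Revenue = P * Q = 13 * 18 = $234
Total Cost = FC + VC*Q = 17 + 5*18 = $107
Profit = TR - TC = 234 - 107 = $127

$127


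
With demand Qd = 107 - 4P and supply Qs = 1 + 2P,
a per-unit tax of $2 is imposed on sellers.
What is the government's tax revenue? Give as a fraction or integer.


With tax on sellers, new supply: Qs' = 1 + 2(P - 2)
= 2P - 3
New equilibrium quantity:
Q_new = 101/3
Tax revenue = tax * Q_new = 2 * 101/3 = 202/3

202/3


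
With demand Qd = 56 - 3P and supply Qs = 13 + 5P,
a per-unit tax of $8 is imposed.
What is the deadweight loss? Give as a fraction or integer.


Pre-tax equilibrium quantity: Q* = 319/8
Post-tax equilibrium quantity: Q_tax = 199/8
Reduction in quantity: Q* - Q_tax = 15
DWL = (1/2) * tax * (Q* - Q_tax)
DWL = (1/2) * 8 * 15 = 60

60


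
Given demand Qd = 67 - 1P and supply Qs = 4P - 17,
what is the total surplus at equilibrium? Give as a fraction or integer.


Find equilibrium: 67 - 1P = 4P - 17
67 + 17 = 5P
P* = 84/5 = 84/5
Q* = 4*84/5 - 17 = 251/5
Inverse demand: P = 67 - Q/1, so P_max = 67
Inverse supply: P = 17/4 + Q/4, so P_min = 17/4
CS = (1/2) * 251/5 * (67 - 84/5) = 63001/50
PS = (1/2) * 251/5 * (84/5 - 17/4) = 63001/200
TS = CS + PS = 63001/50 + 63001/200 = 63001/40

63001/40


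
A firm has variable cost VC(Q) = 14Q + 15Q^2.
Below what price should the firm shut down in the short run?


AVC(Q) = VC(Q)/Q = 14 + 15Q
AVC is increasing in Q, so minimum AVC is at Q -> 0+.
Min AVC = 14
The firm should shut down if P < 14.

14


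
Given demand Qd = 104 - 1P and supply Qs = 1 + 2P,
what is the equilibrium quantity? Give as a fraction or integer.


First find equilibrium price:
104 - 1P = 1 + 2P
P* = 103/3 = 103/3
Then substitute into demand:
Q* = 104 - 1 * 103/3 = 209/3

209/3


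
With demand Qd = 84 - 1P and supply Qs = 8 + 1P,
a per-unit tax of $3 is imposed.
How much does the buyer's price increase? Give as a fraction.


With a per-unit tax, the buyer's price increase depends on relative slopes.
Supply slope: d = 1, Demand slope: b = 1
Buyer's price increase = d * tax / (b + d)
= 1 * 3 / (1 + 1)
= 3 / 2 = 3/2

3/2


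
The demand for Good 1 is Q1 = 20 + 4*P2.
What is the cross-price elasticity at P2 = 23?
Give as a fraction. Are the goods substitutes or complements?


dQ1/dP2 = 4
At P2 = 23: Q1 = 20 + 4*23 = 112
Exy = (dQ1/dP2)(P2/Q1) = 4 * 23 / 112 = 23/28
Since Exy > 0, the goods are substitutes.

23/28 (substitutes)


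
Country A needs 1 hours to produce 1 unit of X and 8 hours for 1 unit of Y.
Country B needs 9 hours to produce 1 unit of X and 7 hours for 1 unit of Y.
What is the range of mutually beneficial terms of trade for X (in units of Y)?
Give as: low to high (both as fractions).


Opportunity cost of X for Country A = hours_X / hours_Y = 1/8 = 1/8 units of Y
Opportunity cost of X for Country B = hours_X / hours_Y = 9/7 = 9/7 units of Y
Terms of trade must be between the two opportunity costs.
Range: 1/8 to 9/7

1/8 to 9/7


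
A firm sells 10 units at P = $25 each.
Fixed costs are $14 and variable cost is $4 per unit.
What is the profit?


Total Revenue = P * Q = 25 * 10 = $250
Total Cost = FC + VC*Q = 14 + 4*10 = $54
Profit = TR - TC = 250 - 54 = $196

$196


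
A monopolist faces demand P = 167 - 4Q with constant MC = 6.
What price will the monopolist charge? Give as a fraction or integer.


MR = 167 - 8Q
Set MR = MC: 167 - 8Q = 6
Q* = 161/8
Substitute into demand:
P* = 167 - 4*161/8 = 173/2

173/2


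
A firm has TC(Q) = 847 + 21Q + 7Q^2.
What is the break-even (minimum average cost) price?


AC(Q) = 847/Q + 21 + 7Q
To minimize: dAC/dQ = -847/Q^2 + 7 = 0
Q^2 = 847/7 = 121
Q* = 11
Min AC = 847/11 + 21 + 7*11
Min AC = 77 + 21 + 77 = 175

175


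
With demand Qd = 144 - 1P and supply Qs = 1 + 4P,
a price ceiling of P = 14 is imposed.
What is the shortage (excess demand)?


At P = 14:
Qd = 144 - 1*14 = 130
Qs = 1 + 4*14 = 57
Shortage = Qd - Qs = 130 - 57 = 73

73


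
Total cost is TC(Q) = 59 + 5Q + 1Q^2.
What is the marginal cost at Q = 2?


MC = dTC/dQ = 5 + 2*1*Q
At Q = 2:
MC = 5 + 2*2
MC = 5 + 4 = 9

9


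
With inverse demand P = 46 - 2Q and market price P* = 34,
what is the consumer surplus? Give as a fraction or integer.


Maximum willingness to pay (at Q=0): P_max = 46
Quantity demanded at P* = 34:
Q* = (46 - 34)/2 = 6
CS = (1/2) * Q* * (P_max - P*)
CS = (1/2) * 6 * (46 - 34)
CS = (1/2) * 6 * 12 = 36

36


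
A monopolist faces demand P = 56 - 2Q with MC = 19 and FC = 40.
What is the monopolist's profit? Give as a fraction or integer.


MR = MC: 56 - 4Q = 19
Q* = 37/4
P* = 56 - 2*37/4 = 75/2
Profit = (P* - MC)*Q* - FC
= (75/2 - 19)*37/4 - 40
= 37/2*37/4 - 40
= 1369/8 - 40 = 1049/8

1049/8


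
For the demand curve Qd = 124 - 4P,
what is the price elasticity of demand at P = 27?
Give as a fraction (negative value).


dQ/dP = -4
At P = 27: Q = 124 - 4*27 = 16
E = (dQ/dP)(P/Q) = (-4)(27/16) = -27/4

-27/4


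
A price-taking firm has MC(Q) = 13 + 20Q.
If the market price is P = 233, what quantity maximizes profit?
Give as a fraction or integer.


In perfect competition, profit is maximized where P = MC.
233 = 13 + 20Q
220 = 20Q
Q* = 220/20 = 11

11


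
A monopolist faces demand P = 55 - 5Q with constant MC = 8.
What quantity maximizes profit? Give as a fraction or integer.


TR = P*Q = (55 - 5Q)Q = 55Q - 5Q^2
MR = dTR/dQ = 55 - 10Q
Set MR = MC:
55 - 10Q = 8
47 = 10Q
Q* = 47/10 = 47/10

47/10


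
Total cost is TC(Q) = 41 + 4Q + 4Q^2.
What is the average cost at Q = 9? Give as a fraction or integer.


TC(9) = 41 + 4*9 + 4*9^2
TC(9) = 41 + 36 + 324 = 401
AC = TC/Q = 401/9 = 401/9

401/9


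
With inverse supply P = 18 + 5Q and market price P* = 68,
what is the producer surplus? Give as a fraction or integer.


Minimum supply price (at Q=0): P_min = 18
Quantity supplied at P* = 68:
Q* = (68 - 18)/5 = 10
PS = (1/2) * Q* * (P* - P_min)
PS = (1/2) * 10 * (68 - 18)
PS = (1/2) * 10 * 50 = 250

250


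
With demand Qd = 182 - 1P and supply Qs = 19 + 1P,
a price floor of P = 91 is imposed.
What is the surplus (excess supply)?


At P = 91:
Qd = 182 - 1*91 = 91
Qs = 19 + 1*91 = 110
Surplus = Qs - Qd = 110 - 91 = 19

19


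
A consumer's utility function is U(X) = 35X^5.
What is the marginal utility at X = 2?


MU = dU/dX = 35*5*X^(5-1)
MU = 175*X^4
At X = 2:
MU = 175 * 2^4
MU = 175 * 16 = 2800

2800


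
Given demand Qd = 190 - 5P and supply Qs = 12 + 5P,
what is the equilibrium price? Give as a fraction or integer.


At equilibrium, Qd = Qs.
190 - 5P = 12 + 5P
190 - 12 = 5P + 5P
178 = 10P
P* = 178/10 = 89/5

89/5


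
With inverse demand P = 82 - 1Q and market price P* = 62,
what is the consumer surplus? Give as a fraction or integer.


Maximum willingness to pay (at Q=0): P_max = 82
Quantity demanded at P* = 62:
Q* = (82 - 62)/1 = 20
CS = (1/2) * Q* * (P_max - P*)
CS = (1/2) * 20 * (82 - 62)
CS = (1/2) * 20 * 20 = 200

200


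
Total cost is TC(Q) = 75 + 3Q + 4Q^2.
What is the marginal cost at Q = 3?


MC = dTC/dQ = 3 + 2*4*Q
At Q = 3:
MC = 3 + 8*3
MC = 3 + 24 = 27

27


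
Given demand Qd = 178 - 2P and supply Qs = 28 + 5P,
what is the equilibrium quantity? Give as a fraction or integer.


First find equilibrium price:
178 - 2P = 28 + 5P
P* = 150/7 = 150/7
Then substitute into demand:
Q* = 178 - 2 * 150/7 = 946/7

946/7


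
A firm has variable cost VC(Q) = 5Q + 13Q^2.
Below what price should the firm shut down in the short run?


AVC(Q) = VC(Q)/Q = 5 + 13Q
AVC is increasing in Q, so minimum AVC is at Q -> 0+.
Min AVC = 5
The firm should shut down if P < 5.

5


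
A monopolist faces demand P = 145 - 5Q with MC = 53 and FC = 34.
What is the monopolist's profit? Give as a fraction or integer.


MR = MC: 145 - 10Q = 53
Q* = 46/5
P* = 145 - 5*46/5 = 99
Profit = (P* - MC)*Q* - FC
= (99 - 53)*46/5 - 34
= 46*46/5 - 34
= 2116/5 - 34 = 1946/5

1946/5


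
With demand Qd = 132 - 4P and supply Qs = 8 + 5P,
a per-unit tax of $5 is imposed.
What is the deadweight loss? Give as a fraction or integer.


Pre-tax equilibrium quantity: Q* = 692/9
Post-tax equilibrium quantity: Q_tax = 592/9
Reduction in quantity: Q* - Q_tax = 100/9
DWL = (1/2) * tax * (Q* - Q_tax)
DWL = (1/2) * 5 * 100/9 = 250/9

250/9


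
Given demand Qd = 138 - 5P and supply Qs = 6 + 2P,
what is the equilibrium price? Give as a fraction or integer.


At equilibrium, Qd = Qs.
138 - 5P = 6 + 2P
138 - 6 = 5P + 2P
132 = 7P
P* = 132/7 = 132/7

132/7


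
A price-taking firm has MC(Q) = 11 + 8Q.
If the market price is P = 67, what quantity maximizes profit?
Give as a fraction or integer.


In perfect competition, profit is maximized where P = MC.
67 = 11 + 8Q
56 = 8Q
Q* = 56/8 = 7

7


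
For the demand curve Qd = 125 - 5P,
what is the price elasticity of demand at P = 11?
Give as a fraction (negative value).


dQ/dP = -5
At P = 11: Q = 125 - 5*11 = 70
E = (dQ/dP)(P/Q) = (-5)(11/70) = -11/14

-11/14


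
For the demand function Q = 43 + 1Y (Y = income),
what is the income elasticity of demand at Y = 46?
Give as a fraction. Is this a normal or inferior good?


dQ/dY = 1
At Y = 46: Q = 43 + 1*46 = 89
Ey = (dQ/dY)(Y/Q) = 1 * 46 / 89 = 46/89
Since Ey > 0, this is a normal good.

46/89 (normal good)


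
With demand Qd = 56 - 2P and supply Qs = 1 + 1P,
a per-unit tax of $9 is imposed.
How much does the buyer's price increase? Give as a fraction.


With a per-unit tax, the buyer's price increase depends on relative slopes.
Supply slope: d = 1, Demand slope: b = 2
Buyer's price increase = d * tax / (b + d)
= 1 * 9 / (2 + 1)
= 9 / 3 = 3

3


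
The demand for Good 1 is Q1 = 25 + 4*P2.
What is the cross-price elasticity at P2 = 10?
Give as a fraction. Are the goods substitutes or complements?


dQ1/dP2 = 4
At P2 = 10: Q1 = 25 + 4*10 = 65
Exy = (dQ1/dP2)(P2/Q1) = 4 * 10 / 65 = 8/13
Since Exy > 0, the goods are substitutes.

8/13 (substitutes)


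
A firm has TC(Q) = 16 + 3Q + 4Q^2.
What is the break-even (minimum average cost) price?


AC(Q) = 16/Q + 3 + 4Q
To minimize: dAC/dQ = -16/Q^2 + 4 = 0
Q^2 = 16/4 = 4
Q* = 2
Min AC = 16/2 + 3 + 4*2
Min AC = 8 + 3 + 8 = 19

19


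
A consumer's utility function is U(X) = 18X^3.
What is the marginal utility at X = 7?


MU = dU/dX = 18*3*X^(3-1)
MU = 54*X^2
At X = 7:
MU = 54 * 7^2
MU = 54 * 49 = 2646

2646


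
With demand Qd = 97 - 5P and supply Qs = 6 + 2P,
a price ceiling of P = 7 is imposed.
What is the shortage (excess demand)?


At P = 7:
Qd = 97 - 5*7 = 62
Qs = 6 + 2*7 = 20
Shortage = Qd - Qs = 62 - 20 = 42

42


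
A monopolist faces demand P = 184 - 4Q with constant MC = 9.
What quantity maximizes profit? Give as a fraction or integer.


TR = P*Q = (184 - 4Q)Q = 184Q - 4Q^2
MR = dTR/dQ = 184 - 8Q
Set MR = MC:
184 - 8Q = 9
175 = 8Q
Q* = 175/8 = 175/8

175/8


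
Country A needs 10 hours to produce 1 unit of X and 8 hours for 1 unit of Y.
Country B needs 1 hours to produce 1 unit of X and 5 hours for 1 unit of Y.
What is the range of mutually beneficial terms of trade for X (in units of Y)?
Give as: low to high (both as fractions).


Opportunity cost of X for Country A = hours_X / hours_Y = 10/8 = 5/4 units of Y
Opportunity cost of X for Country B = hours_X / hours_Y = 1/5 = 1/5 units of Y
Terms of trade must be between the two opportunity costs.
Range: 1/5 to 5/4

1/5 to 5/4


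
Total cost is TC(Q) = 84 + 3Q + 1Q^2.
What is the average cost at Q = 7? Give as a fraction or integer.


TC(7) = 84 + 3*7 + 1*7^2
TC(7) = 84 + 21 + 49 = 154
AC = TC/Q = 154/7 = 22

22


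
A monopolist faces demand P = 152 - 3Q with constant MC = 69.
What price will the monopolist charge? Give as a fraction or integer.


MR = 152 - 6Q
Set MR = MC: 152 - 6Q = 69
Q* = 83/6
Substitute into demand:
P* = 152 - 3*83/6 = 221/2

221/2


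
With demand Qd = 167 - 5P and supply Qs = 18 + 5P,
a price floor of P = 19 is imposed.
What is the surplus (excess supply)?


At P = 19:
Qd = 167 - 5*19 = 72
Qs = 18 + 5*19 = 113
Surplus = Qs - Qd = 113 - 72 = 41

41


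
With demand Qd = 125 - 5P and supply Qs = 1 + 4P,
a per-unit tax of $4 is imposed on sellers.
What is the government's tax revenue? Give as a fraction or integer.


With tax on sellers, new supply: Qs' = 1 + 4(P - 4)
= 4P - 15
New equilibrium quantity:
Q_new = 425/9
Tax revenue = tax * Q_new = 4 * 425/9 = 1700/9

1700/9


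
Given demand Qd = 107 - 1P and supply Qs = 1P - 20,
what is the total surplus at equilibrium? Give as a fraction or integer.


Find equilibrium: 107 - 1P = 1P - 20
107 + 20 = 2P
P* = 127/2 = 127/2
Q* = 1*127/2 - 20 = 87/2
Inverse demand: P = 107 - Q/1, so P_max = 107
Inverse supply: P = 20 + Q/1, so P_min = 20
CS = (1/2) * 87/2 * (107 - 127/2) = 7569/8
PS = (1/2) * 87/2 * (127/2 - 20) = 7569/8
TS = CS + PS = 7569/8 + 7569/8 = 7569/4

7569/4


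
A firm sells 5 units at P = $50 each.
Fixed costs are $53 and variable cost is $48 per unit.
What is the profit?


Total Revenue = P * Q = 50 * 5 = $250
Total Cost = FC + VC*Q = 53 + 48*5 = $293
Profit = TR - TC = 250 - 293 = $-43

$-43


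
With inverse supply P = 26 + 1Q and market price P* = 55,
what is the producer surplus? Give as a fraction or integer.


Minimum supply price (at Q=0): P_min = 26
Quantity supplied at P* = 55:
Q* = (55 - 26)/1 = 29
PS = (1/2) * Q* * (P* - P_min)
PS = (1/2) * 29 * (55 - 26)
PS = (1/2) * 29 * 29 = 841/2

841/2


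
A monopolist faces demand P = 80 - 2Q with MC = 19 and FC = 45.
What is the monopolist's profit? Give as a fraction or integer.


MR = MC: 80 - 4Q = 19
Q* = 61/4
P* = 80 - 2*61/4 = 99/2
Profit = (P* - MC)*Q* - FC
= (99/2 - 19)*61/4 - 45
= 61/2*61/4 - 45
= 3721/8 - 45 = 3361/8

3361/8


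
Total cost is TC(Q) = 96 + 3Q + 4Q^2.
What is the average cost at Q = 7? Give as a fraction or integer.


TC(7) = 96 + 3*7 + 4*7^2
TC(7) = 96 + 21 + 196 = 313
AC = TC/Q = 313/7 = 313/7

313/7


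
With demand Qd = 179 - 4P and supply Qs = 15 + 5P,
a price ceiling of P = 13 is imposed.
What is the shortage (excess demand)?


At P = 13:
Qd = 179 - 4*13 = 127
Qs = 15 + 5*13 = 80
Shortage = Qd - Qs = 127 - 80 = 47

47


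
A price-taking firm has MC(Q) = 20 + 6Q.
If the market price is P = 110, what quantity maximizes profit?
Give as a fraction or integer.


In perfect competition, profit is maximized where P = MC.
110 = 20 + 6Q
90 = 6Q
Q* = 90/6 = 15

15


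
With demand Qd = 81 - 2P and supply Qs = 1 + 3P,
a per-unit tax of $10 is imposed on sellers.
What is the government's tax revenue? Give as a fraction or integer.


With tax on sellers, new supply: Qs' = 1 + 3(P - 10)
= 3P - 29
New equilibrium quantity:
Q_new = 37
Tax revenue = tax * Q_new = 10 * 37 = 370

370


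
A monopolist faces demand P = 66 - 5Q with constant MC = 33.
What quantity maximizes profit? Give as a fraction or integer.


TR = P*Q = (66 - 5Q)Q = 66Q - 5Q^2
MR = dTR/dQ = 66 - 10Q
Set MR = MC:
66 - 10Q = 33
33 = 10Q
Q* = 33/10 = 33/10

33/10


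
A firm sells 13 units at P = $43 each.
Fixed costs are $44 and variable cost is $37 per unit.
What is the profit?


Total Revenue = P * Q = 43 * 13 = $559
Total Cost = FC + VC*Q = 44 + 37*13 = $525
Profit = TR - TC = 559 - 525 = $34

$34


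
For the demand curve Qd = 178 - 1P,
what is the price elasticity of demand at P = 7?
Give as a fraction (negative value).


dQ/dP = -1
At P = 7: Q = 178 - 1*7 = 171
E = (dQ/dP)(P/Q) = (-1)(7/171) = -7/171

-7/171


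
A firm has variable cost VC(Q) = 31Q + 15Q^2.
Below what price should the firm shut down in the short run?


AVC(Q) = VC(Q)/Q = 31 + 15Q
AVC is increasing in Q, so minimum AVC is at Q -> 0+.
Min AVC = 31
The firm should shut down if P < 31.

31


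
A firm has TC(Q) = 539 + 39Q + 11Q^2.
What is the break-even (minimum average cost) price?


AC(Q) = 539/Q + 39 + 11Q
To minimize: dAC/dQ = -539/Q^2 + 11 = 0
Q^2 = 539/11 = 49
Q* = 7
Min AC = 539/7 + 39 + 11*7
Min AC = 77 + 39 + 77 = 193

193


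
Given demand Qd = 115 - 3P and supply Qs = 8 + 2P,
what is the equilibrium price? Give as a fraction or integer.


At equilibrium, Qd = Qs.
115 - 3P = 8 + 2P
115 - 8 = 3P + 2P
107 = 5P
P* = 107/5 = 107/5

107/5


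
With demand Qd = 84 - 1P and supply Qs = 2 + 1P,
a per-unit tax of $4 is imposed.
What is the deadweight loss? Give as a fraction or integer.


Pre-tax equilibrium quantity: Q* = 43
Post-tax equilibrium quantity: Q_tax = 41
Reduction in quantity: Q* - Q_tax = 2
DWL = (1/2) * tax * (Q* - Q_tax)
DWL = (1/2) * 4 * 2 = 4

4


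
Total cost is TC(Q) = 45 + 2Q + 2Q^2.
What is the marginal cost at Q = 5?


MC = dTC/dQ = 2 + 2*2*Q
At Q = 5:
MC = 2 + 4*5
MC = 2 + 20 = 22

22


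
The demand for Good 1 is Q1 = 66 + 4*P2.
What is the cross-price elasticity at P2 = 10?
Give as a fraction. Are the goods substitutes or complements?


dQ1/dP2 = 4
At P2 = 10: Q1 = 66 + 4*10 = 106
Exy = (dQ1/dP2)(P2/Q1) = 4 * 10 / 106 = 20/53
Since Exy > 0, the goods are substitutes.

20/53 (substitutes)


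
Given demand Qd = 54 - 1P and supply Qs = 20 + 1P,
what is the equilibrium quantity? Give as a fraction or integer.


First find equilibrium price:
54 - 1P = 20 + 1P
P* = 34/2 = 17
Then substitute into demand:
Q* = 54 - 1 * 17 = 37

37


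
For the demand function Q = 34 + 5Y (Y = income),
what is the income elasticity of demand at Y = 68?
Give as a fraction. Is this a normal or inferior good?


dQ/dY = 5
At Y = 68: Q = 34 + 5*68 = 374
Ey = (dQ/dY)(Y/Q) = 5 * 68 / 374 = 10/11
Since Ey > 0, this is a normal good.

10/11 (normal good)


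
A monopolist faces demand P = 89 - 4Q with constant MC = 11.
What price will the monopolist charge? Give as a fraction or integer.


MR = 89 - 8Q
Set MR = MC: 89 - 8Q = 11
Q* = 39/4
Substitute into demand:
P* = 89 - 4*39/4 = 50

50


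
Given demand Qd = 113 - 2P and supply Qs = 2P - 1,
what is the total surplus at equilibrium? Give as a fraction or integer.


Find equilibrium: 113 - 2P = 2P - 1
113 + 1 = 4P
P* = 114/4 = 57/2
Q* = 2*57/2 - 1 = 56
Inverse demand: P = 113/2 - Q/2, so P_max = 113/2
Inverse supply: P = 1/2 + Q/2, so P_min = 1/2
CS = (1/2) * 56 * (113/2 - 57/2) = 784
PS = (1/2) * 56 * (57/2 - 1/2) = 784
TS = CS + PS = 784 + 784 = 1568

1568


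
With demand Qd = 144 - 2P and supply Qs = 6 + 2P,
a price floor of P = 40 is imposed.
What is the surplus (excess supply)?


At P = 40:
Qd = 144 - 2*40 = 64
Qs = 6 + 2*40 = 86
Surplus = Qs - Qd = 86 - 64 = 22

22


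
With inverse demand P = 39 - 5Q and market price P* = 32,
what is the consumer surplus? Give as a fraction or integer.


Maximum willingness to pay (at Q=0): P_max = 39
Quantity demanded at P* = 32:
Q* = (39 - 32)/5 = 7/5
CS = (1/2) * Q* * (P_max - P*)
CS = (1/2) * 7/5 * (39 - 32)
CS = (1/2) * 7/5 * 7 = 49/10

49/10


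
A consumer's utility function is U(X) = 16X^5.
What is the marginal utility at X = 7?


MU = dU/dX = 16*5*X^(5-1)
MU = 80*X^4
At X = 7:
MU = 80 * 7^4
MU = 80 * 2401 = 192080

192080


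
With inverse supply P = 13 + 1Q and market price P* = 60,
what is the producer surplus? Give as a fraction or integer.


Minimum supply price (at Q=0): P_min = 13
Quantity supplied at P* = 60:
Q* = (60 - 13)/1 = 47
PS = (1/2) * Q* * (P* - P_min)
PS = (1/2) * 47 * (60 - 13)
PS = (1/2) * 47 * 47 = 2209/2

2209/2


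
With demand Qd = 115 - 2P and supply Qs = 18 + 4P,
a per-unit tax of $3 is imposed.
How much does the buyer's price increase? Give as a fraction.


With a per-unit tax, the buyer's price increase depends on relative slopes.
Supply slope: d = 4, Demand slope: b = 2
Buyer's price increase = d * tax / (b + d)
= 4 * 3 / (2 + 4)
= 12 / 6 = 2

2


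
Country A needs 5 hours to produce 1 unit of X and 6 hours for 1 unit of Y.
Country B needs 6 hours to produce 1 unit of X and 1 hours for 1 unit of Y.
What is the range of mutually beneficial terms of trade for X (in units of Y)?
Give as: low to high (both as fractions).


Opportunity cost of X for Country A = hours_X / hours_Y = 5/6 = 5/6 units of Y
Opportunity cost of X for Country B = hours_X / hours_Y = 6/1 = 6 units of Y
Terms of trade must be between the two opportunity costs.
Range: 5/6 to 6

5/6 to 6


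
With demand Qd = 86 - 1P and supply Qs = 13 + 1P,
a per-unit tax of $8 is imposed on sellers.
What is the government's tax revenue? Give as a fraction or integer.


With tax on sellers, new supply: Qs' = 13 + 1(P - 8)
= 5 + 1P
New equilibrium quantity:
Q_new = 91/2
Tax revenue = tax * Q_new = 8 * 91/2 = 364

364


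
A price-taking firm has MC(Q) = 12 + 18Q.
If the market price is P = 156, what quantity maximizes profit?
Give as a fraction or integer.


In perfect competition, profit is maximized where P = MC.
156 = 12 + 18Q
144 = 18Q
Q* = 144/18 = 8

8


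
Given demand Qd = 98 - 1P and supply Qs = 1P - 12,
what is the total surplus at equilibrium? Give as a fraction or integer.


Find equilibrium: 98 - 1P = 1P - 12
98 + 12 = 2P
P* = 110/2 = 55
Q* = 1*55 - 12 = 43
Inverse demand: P = 98 - Q/1, so P_max = 98
Inverse supply: P = 12 + Q/1, so P_min = 12
CS = (1/2) * 43 * (98 - 55) = 1849/2
PS = (1/2) * 43 * (55 - 12) = 1849/2
TS = CS + PS = 1849/2 + 1849/2 = 1849

1849


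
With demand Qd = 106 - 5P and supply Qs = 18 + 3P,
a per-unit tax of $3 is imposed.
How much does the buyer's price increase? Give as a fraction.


With a per-unit tax, the buyer's price increase depends on relative slopes.
Supply slope: d = 3, Demand slope: b = 5
Buyer's price increase = d * tax / (b + d)
= 3 * 3 / (5 + 3)
= 9 / 8 = 9/8

9/8


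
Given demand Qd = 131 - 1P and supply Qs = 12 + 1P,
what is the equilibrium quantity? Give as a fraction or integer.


First find equilibrium price:
131 - 1P = 12 + 1P
P* = 119/2 = 119/2
Then substitute into demand:
Q* = 131 - 1 * 119/2 = 143/2

143/2


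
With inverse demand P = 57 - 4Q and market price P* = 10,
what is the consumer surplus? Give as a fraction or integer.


Maximum willingness to pay (at Q=0): P_max = 57
Quantity demanded at P* = 10:
Q* = (57 - 10)/4 = 47/4
CS = (1/2) * Q* * (P_max - P*)
CS = (1/2) * 47/4 * (57 - 10)
CS = (1/2) * 47/4 * 47 = 2209/8

2209/8


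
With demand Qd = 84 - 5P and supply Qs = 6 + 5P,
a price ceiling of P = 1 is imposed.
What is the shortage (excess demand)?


At P = 1:
Qd = 84 - 5*1 = 79
Qs = 6 + 5*1 = 11
Shortage = Qd - Qs = 79 - 11 = 68

68


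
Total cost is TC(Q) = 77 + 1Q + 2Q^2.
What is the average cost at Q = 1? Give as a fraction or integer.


TC(1) = 77 + 1*1 + 2*1^2
TC(1) = 77 + 1 + 2 = 80
AC = TC/Q = 80/1 = 80

80


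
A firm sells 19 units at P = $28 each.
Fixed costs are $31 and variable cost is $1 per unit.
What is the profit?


Total Revenue = P * Q = 28 * 19 = $532
Total Cost = FC + VC*Q = 31 + 1*19 = $50
Profit = TR - TC = 532 - 50 = $482

$482


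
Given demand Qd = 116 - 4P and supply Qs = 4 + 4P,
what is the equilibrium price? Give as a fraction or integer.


At equilibrium, Qd = Qs.
116 - 4P = 4 + 4P
116 - 4 = 4P + 4P
112 = 8P
P* = 112/8 = 14

14


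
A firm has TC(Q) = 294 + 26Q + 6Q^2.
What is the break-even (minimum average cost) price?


AC(Q) = 294/Q + 26 + 6Q
To minimize: dAC/dQ = -294/Q^2 + 6 = 0
Q^2 = 294/6 = 49
Q* = 7
Min AC = 294/7 + 26 + 6*7
Min AC = 42 + 26 + 42 = 110

110


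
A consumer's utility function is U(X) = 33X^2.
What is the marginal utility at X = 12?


MU = dU/dX = 33*2*X^(2-1)
MU = 66*X^1
At X = 12:
MU = 66 * 12^1
MU = 66 * 12 = 792

792


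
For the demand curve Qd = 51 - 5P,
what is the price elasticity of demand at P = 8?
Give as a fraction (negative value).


dQ/dP = -5
At P = 8: Q = 51 - 5*8 = 11
E = (dQ/dP)(P/Q) = (-5)(8/11) = -40/11

-40/11


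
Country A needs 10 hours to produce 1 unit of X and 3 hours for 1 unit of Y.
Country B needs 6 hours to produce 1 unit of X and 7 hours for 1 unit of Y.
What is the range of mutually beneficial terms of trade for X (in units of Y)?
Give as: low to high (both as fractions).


Opportunity cost of X for Country A = hours_X / hours_Y = 10/3 = 10/3 units of Y
Opportunity cost of X for Country B = hours_X / hours_Y = 6/7 = 6/7 units of Y
Terms of trade must be between the two opportunity costs.
Range: 6/7 to 10/3

6/7 to 10/3


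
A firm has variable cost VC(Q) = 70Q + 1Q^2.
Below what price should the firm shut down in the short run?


AVC(Q) = VC(Q)/Q = 70 + 1Q
AVC is increasing in Q, so minimum AVC is at Q -> 0+.
Min AVC = 70
The firm should shut down if P < 70.

70


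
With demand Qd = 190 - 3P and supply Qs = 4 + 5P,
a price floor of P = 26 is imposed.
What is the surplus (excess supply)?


At P = 26:
Qd = 190 - 3*26 = 112
Qs = 4 + 5*26 = 134
Surplus = Qs - Qd = 134 - 112 = 22

22


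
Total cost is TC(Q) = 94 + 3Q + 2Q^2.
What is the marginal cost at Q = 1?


MC = dTC/dQ = 3 + 2*2*Q
At Q = 1:
MC = 3 + 4*1
MC = 3 + 4 = 7

7


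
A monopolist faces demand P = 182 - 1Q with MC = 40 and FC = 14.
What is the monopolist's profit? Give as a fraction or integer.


MR = MC: 182 - 2Q = 40
Q* = 71
P* = 182 - 1*71 = 111
Profit = (P* - MC)*Q* - FC
= (111 - 40)*71 - 14
= 71*71 - 14
= 5041 - 14 = 5027

5027


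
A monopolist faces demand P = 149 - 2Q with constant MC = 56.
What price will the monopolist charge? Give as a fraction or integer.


MR = 149 - 4Q
Set MR = MC: 149 - 4Q = 56
Q* = 93/4
Substitute into demand:
P* = 149 - 2*93/4 = 205/2

205/2


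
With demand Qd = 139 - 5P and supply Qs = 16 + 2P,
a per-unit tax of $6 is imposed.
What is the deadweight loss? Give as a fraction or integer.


Pre-tax equilibrium quantity: Q* = 358/7
Post-tax equilibrium quantity: Q_tax = 298/7
Reduction in quantity: Q* - Q_tax = 60/7
DWL = (1/2) * tax * (Q* - Q_tax)
DWL = (1/2) * 6 * 60/7 = 180/7

180/7


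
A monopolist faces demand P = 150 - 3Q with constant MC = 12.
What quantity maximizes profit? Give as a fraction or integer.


TR = P*Q = (150 - 3Q)Q = 150Q - 3Q^2
MR = dTR/dQ = 150 - 6Q
Set MR = MC:
150 - 6Q = 12
138 = 6Q
Q* = 138/6 = 23

23


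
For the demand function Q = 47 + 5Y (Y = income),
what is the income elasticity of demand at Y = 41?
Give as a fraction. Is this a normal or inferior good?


dQ/dY = 5
At Y = 41: Q = 47 + 5*41 = 252
Ey = (dQ/dY)(Y/Q) = 5 * 41 / 252 = 205/252
Since Ey > 0, this is a normal good.

205/252 (normal good)


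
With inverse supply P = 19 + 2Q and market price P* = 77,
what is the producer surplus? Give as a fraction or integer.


Minimum supply price (at Q=0): P_min = 19
Quantity supplied at P* = 77:
Q* = (77 - 19)/2 = 29
PS = (1/2) * Q* * (P* - P_min)
PS = (1/2) * 29 * (77 - 19)
PS = (1/2) * 29 * 58 = 841

841


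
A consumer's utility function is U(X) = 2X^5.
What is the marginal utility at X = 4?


MU = dU/dX = 2*5*X^(5-1)
MU = 10*X^4
At X = 4:
MU = 10 * 4^4
MU = 10 * 256 = 2560

2560


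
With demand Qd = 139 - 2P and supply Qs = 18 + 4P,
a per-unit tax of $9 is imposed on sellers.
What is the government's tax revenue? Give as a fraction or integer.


With tax on sellers, new supply: Qs' = 18 + 4(P - 9)
= 4P - 18
New equilibrium quantity:
Q_new = 260/3
Tax revenue = tax * Q_new = 9 * 260/3 = 780

780


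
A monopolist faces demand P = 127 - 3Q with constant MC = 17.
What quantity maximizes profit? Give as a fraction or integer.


TR = P*Q = (127 - 3Q)Q = 127Q - 3Q^2
MR = dTR/dQ = 127 - 6Q
Set MR = MC:
127 - 6Q = 17
110 = 6Q
Q* = 110/6 = 55/3

55/3


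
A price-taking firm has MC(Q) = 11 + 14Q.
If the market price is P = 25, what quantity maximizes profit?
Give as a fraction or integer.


In perfect competition, profit is maximized where P = MC.
25 = 11 + 14Q
14 = 14Q
Q* = 14/14 = 1

1


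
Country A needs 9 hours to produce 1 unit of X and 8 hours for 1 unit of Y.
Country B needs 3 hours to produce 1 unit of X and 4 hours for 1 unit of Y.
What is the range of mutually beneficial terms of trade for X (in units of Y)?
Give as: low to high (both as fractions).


Opportunity cost of X for Country A = hours_X / hours_Y = 9/8 = 9/8 units of Y
Opportunity cost of X for Country B = hours_X / hours_Y = 3/4 = 3/4 units of Y
Terms of trade must be between the two opportunity costs.
Range: 3/4 to 9/8

3/4 to 9/8


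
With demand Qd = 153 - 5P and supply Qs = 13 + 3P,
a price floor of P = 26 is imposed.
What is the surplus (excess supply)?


At P = 26:
Qd = 153 - 5*26 = 23
Qs = 13 + 3*26 = 91
Surplus = Qs - Qd = 91 - 23 = 68

68


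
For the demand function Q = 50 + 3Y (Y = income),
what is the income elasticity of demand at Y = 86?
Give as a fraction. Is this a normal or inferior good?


dQ/dY = 3
At Y = 86: Q = 50 + 3*86 = 308
Ey = (dQ/dY)(Y/Q) = 3 * 86 / 308 = 129/154
Since Ey > 0, this is a normal good.

129/154 (normal good)


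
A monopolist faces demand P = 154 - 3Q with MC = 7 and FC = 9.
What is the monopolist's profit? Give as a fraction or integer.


MR = MC: 154 - 6Q = 7
Q* = 49/2
P* = 154 - 3*49/2 = 161/2
Profit = (P* - MC)*Q* - FC
= (161/2 - 7)*49/2 - 9
= 147/2*49/2 - 9
= 7203/4 - 9 = 7167/4

7167/4


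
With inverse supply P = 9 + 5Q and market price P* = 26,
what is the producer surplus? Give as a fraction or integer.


Minimum supply price (at Q=0): P_min = 9
Quantity supplied at P* = 26:
Q* = (26 - 9)/5 = 17/5
PS = (1/2) * Q* * (P* - P_min)
PS = (1/2) * 17/5 * (26 - 9)
PS = (1/2) * 17/5 * 17 = 289/10

289/10
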